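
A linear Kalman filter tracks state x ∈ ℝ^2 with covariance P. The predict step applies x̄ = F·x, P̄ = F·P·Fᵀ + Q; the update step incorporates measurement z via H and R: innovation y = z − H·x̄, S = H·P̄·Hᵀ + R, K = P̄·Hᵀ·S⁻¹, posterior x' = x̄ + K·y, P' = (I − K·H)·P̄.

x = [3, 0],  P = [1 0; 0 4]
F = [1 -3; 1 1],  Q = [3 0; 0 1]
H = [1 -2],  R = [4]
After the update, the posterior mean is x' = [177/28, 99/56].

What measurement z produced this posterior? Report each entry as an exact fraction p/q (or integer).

z = [3]

x̄ = F·x = [3, 3]
P̄ = F·P·Fᵀ + Q = [40 -11; -11 6]
S = H·P̄·Hᵀ + R = [112]
K = P̄·Hᵀ·S⁻¹ = [31/56; -23/112]
x' − x̄ = [93/28, -69/56] = K·y
y = (KᵀK)⁻¹·Kᵀ·(x' − x̄) = [6]
z = y + H·x̄ = [6] + [-3] = [3]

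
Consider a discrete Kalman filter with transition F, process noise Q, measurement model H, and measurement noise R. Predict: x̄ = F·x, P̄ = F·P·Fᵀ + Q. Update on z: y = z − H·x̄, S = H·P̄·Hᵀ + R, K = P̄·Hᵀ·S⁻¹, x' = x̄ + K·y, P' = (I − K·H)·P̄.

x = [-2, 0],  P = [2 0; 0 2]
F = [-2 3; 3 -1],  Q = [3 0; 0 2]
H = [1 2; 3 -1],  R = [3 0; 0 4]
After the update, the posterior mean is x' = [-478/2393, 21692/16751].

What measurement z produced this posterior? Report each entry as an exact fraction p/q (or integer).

x̄ = F·x = [4, -6]
P̄ = F·P·Fᵀ + Q = [29 -18; -18 22]
S = H·P̄·Hᵀ + R = [48 -47; -47 395]
K = P̄·Hᵀ·S⁻¹ = [310/2393 673/2393; 6698/16751 -2426/16751]
x' − x̄ = [-10050/2393, 122198/16751] = K·y
y = (KᵀK)⁻¹·Kᵀ·(x' − x̄) = [11, -20]
z = y + H·x̄ = [11, -20] + [-8, 18] = [3, -2]

z = [3, -2]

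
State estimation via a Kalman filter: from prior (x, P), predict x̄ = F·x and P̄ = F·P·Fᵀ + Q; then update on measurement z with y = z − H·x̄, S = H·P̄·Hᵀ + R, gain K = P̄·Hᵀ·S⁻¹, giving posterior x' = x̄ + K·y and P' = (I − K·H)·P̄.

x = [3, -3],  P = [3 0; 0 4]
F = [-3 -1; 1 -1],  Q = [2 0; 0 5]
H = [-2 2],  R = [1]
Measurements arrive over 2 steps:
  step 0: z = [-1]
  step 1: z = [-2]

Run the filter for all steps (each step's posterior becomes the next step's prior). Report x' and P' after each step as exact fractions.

step 0: x' = [574/221, 28/13], P' = [1517/221 87/13; 87/13 88/13]
step 1: x' = [29870/34499, -3790/34499], P' = [537949/103497 171129/34499; 171129/34499 171548/34499]

step 0: x̄ = F·x = [-6, 6]
step 0: P̄ = F·P·Fᵀ + Q = [33 -5; -5 12]
step 0: y = z − H·x̄ = [-25]
step 0: S = H·P̄·Hᵀ + R = [221]
step 0: K = P̄·Hᵀ·S⁻¹ = [-76/221; 2/13]
step 0: x' = x̄ + K·y = [574/221, 28/13]
step 0: P' = (I − K·H)·P̄ = [1517/221 87/13; 87/13 88/13]
step 1: x̄ = F·x = [-2198/221, 98/221]
step 1: P̄ = F·P·Fᵀ + Q = [24465/221 -97/221; -97/221 1160/221]
step 1: y = z − H·x̄ = [-5034/221]
step 1: S = H·P̄·Hᵀ + R = [103497/221]
step 1: K = P̄·Hᵀ·S⁻¹ = [-49124/103497; 838/34499]
step 1: x' = x̄ + K·y = [29870/34499, -3790/34499]
step 1: P' = (I − K·H)·P̄ = [537949/103497 171129/34499; 171129/34499 171548/34499]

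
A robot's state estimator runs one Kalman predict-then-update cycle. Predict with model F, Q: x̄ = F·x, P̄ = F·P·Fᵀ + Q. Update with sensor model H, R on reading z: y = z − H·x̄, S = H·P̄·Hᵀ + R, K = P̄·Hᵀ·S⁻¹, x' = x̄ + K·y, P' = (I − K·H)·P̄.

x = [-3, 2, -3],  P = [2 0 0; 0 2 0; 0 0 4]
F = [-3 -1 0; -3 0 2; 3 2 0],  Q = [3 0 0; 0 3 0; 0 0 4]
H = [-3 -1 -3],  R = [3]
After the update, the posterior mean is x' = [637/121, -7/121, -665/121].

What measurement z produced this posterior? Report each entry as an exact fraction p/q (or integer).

x̄ = F·x = [7, 3, -5]
P̄ = F·P·Fᵀ + Q = [23 18 -22; 18 37 -18; -22 -18 30]
S = H·P̄·Hᵀ + R = [121]
K = P̄·Hᵀ·S⁻¹ = [-21/121; -37/121; -6/121]
x' − x̄ = [-210/121, -370/121, -60/121] = K·y
y = (KᵀK)⁻¹·Kᵀ·(x' − x̄) = [10]
z = y + H·x̄ = [10] + [-9] = [1]

z = [1]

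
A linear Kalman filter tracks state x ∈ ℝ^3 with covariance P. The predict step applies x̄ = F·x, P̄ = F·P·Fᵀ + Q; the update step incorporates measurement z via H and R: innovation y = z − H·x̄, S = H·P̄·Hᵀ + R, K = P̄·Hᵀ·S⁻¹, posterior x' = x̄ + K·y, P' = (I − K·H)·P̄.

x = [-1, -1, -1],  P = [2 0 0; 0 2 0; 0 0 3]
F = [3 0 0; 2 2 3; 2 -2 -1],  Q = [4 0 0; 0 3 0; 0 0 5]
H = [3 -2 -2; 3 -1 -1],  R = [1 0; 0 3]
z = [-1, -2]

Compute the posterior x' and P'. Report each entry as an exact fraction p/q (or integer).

x' = [-267/223, -19652/5575, 12166/5575]
P' = [298/223 306/223 174/223; 306/223 105471/5575 -91968/5575; 174/223 -91968/5575 99069/5575]

x̄ = F·x = [-3, -7, 1]
P̄ = F·P·Fᵀ + Q = [22 12 12; 12 46 -9; 12 -9 24]
y = z − H·x̄ = [-4, 1]
S = H·P̄·Hᵀ + R = [119 86; 86 109]
K = P̄·Hᵀ·S⁻¹ = [-66/223 138/223; -4056/5575 3149/5575; -1152/5575 1983/5575]
x' = x̄ + K·y = [-267/223, -19652/5575, 12166/5575]
P' = (I − K·H)·P̄ = [298/223 306/223 174/223; 306/223 105471/5575 -91968/5575; 174/223 -91968/5575 99069/5575]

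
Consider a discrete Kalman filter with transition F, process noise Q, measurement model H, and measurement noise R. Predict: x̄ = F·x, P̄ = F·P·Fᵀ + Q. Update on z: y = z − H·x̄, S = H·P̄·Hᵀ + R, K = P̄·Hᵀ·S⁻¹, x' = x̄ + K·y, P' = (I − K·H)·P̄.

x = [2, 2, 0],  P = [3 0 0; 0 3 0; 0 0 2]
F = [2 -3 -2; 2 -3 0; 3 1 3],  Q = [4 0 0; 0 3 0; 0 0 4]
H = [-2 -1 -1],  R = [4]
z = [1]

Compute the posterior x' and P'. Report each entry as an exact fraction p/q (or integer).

x̄ = F·x = [-2, -2, 8]
P̄ = F·P·Fᵀ + Q = [51 39 -3; 39 42 9; -3 9 52]
y = z − H·x̄ = [3]
S = H·P̄·Hᵀ + R = [464]
K = P̄·Hᵀ·S⁻¹ = [-69/232; -129/464; -55/464]
x' = x̄ + K·y = [-671/232, -1315/464, 3547/464]
P' = (I − K·H)·P̄ = [1155/116 147/232 -4491/232; 147/232 2847/464 -2919/464; -4491/232 -2919/464 21103/464]

x' = [-671/232, -1315/464, 3547/464]
P' = [1155/116 147/232 -4491/232; 147/232 2847/464 -2919/464; -4491/232 -2919/464 21103/464]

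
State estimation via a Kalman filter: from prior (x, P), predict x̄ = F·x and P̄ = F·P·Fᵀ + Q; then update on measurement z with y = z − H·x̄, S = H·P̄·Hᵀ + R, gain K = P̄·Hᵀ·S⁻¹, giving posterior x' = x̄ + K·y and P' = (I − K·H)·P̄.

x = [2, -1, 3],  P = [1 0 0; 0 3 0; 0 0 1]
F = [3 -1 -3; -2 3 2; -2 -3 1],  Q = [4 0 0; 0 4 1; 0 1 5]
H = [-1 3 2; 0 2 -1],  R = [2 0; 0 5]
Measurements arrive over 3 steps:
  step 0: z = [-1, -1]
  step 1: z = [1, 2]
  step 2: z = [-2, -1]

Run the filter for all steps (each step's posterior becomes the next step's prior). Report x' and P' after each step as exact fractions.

step 0: x̄ = F·x = [-2, -1, 2]
step 0: P̄ = F·P·Fᵀ + Q = [25 -21 0; -21 39 -20; 0 -20 37]
step 0: y = z − H·x̄ = [-4, 3]
step 0: S = H·P̄·Hᵀ + R = [412 182; 182 278]
step 0: K = P̄·Hᵀ·S⁻¹ = [-4205/20353 -322/20353; 2352/20353 5635/20353; 8953/40706 -8568/20353]
step 0: x' = x̄ + K·y = [-24852/20353, -12856/20353, -2904/20353]
step 0: P' = (I − K·H)·P̄ = [125261/20353 16233/20353 34076/20353; 16233/20353 11041/20353 -6093/20353; 34076/20353 -6093/20353 30654/20353]
step 1: x̄ = F·x = [-52988/20353, 5328/20353, 85368/20353]
step 1: P̄ = F·P·Fᵀ + Q = [748364/20353 -314115/20353 -666096/20353; -314115/20353 263921/20353 297159/20353; -666096/20353 297159/20353 827882/20353]
step 1: y = z − H·x̄ = [-219355/20353, 115418/20353]
step 1: S = H·P̄·Hᵀ + R = [14590869/20353 187055/20353; 187055/20353 796695/20353]
step 1: K = P̄·Hᵀ·S⁻¹ = [-23735205/113884762 54927853/569423810; 12886427/113884762 149748699/569423810; 25585799/113884762 -196972067/569423810]
step 1: x' = x̄ + K·y = [108053533/569423810, 303840929/569423810, -107375567/569423810]
step 1: P' = (I − K·H)·P̄ = [3208888489/569423810 502973567/569423810 731307869/569423810; 502973567/569423810 304189261/569423810 -140364973/569423810; 731307869/569423810 -140364973/569423810 704130389/569423810]
step 2: x̄ = F·x = [342446371/569423810, 480664587/569423810, -123500542/56942381]
step 2: P̄ = F·P·Fᵀ + Q = [20775481521/569423810 -8538262683/569423810 -1851511825/56942381; -8538262683/569423810 7096948669/569423810 810878290/56942381; -1851511825/56942381 810878290/56942381 2307714791/56942381]
step 2: y = z − H·x̄ = [23161583/56942381, -1382879202/284711905]
step 2: S = H·P̄·Hᵀ + R = [40069090270/56942381 309758621/56942381; 309758621/56942381 10938465018/284711905]
step 2: K = P̄·Hᵀ·S⁻¹ = [-1606396420568/7688729949755 146610183115/1537745989951; 867992075743/7688729949755 403147253937/1537745989951; 1728240185961/7688729949755 -531106030727/1537745989951]
step 2: x' = x̄ + K·y = [820018742533/15377459899510, -5894725818433/15377459899510, -3074652842953/7688729949755]
step 2: P' = (I − K·H)·P̄ = [86670428507439/15377459899510 13557980162381/15377459899510 9892725584506/7688729949755; 13557980162381/15377459899510 8192096265579/15377459899510 -1886585082846/7688729949755; 9892725584506/7688729949755 -1886585082846/7688729949755 9504480602483/7688729949755]

step 0: x' = [-24852/20353, -12856/20353, -2904/20353], P' = [125261/20353 16233/20353 34076/20353; 16233/20353 11041/20353 -6093/20353; 34076/20353 -6093/20353 30654/20353]
step 1: x' = [108053533/569423810, 303840929/569423810, -107375567/569423810], P' = [3208888489/569423810 502973567/569423810 731307869/569423810; 502973567/569423810 304189261/569423810 -140364973/569423810; 731307869/569423810 -140364973/569423810 704130389/569423810]
step 2: x' = [820018742533/15377459899510, -5894725818433/15377459899510, -3074652842953/7688729949755], P' = [86670428507439/15377459899510 13557980162381/15377459899510 9892725584506/7688729949755; 13557980162381/15377459899510 8192096265579/15377459899510 -1886585082846/7688729949755; 9892725584506/7688729949755 -1886585082846/7688729949755 9504480602483/7688729949755]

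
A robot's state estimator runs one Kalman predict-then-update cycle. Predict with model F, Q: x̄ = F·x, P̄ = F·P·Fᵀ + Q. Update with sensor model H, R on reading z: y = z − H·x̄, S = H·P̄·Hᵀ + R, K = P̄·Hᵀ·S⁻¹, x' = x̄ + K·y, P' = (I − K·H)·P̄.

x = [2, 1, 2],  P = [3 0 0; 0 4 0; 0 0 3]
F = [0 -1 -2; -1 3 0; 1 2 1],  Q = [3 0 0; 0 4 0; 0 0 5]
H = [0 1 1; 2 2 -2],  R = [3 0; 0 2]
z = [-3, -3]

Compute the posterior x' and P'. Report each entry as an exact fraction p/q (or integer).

x̄ = F·x = [-5, 1, 6]
P̄ = F·P·Fᵀ + Q = [19 -12 -14; -12 43 21; -14 21 27]
y = z − H·x̄ = [-10, 17]
S = H·P̄·Hᵀ + R = [115 -20; -20 206]
K = P̄·Hᵀ·S⁻¹ = [-2258/11645 431/2329; 6792/11645 358/2329; 4544/11645 -364/2329]
x' = x̄ + K·y = [198/2329, -5169/2329, -1302/2329]
P' = (I − K·H)·P̄ = [72037/11645 -38328/11645 31554/11645; -38328/11645 30247/11645 -9871/11645; 31554/11645 -9871/11645 23503/11645]

x' = [198/2329, -5169/2329, -1302/2329]
P' = [72037/11645 -38328/11645 31554/11645; -38328/11645 30247/11645 -9871/11645; 31554/11645 -9871/11645 23503/11645]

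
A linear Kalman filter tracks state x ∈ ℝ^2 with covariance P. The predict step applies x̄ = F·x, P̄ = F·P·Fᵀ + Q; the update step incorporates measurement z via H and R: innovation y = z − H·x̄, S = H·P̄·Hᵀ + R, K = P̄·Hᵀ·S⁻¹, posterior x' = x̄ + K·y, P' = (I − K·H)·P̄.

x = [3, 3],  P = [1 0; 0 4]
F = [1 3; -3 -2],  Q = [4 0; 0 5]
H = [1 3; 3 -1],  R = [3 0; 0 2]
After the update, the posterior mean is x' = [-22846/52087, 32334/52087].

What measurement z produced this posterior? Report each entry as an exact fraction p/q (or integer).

z = [2, -2]

x̄ = F·x = [12, -15]
P̄ = F·P·Fᵀ + Q = [41 -27; -27 30]
S = H·P̄·Hᵀ + R = [152 -183; -183 563]
K = P̄·Hᵀ·S⁻¹ = [4930/52087 15480/52087; 15156/52087 -5343/52087]
x' − x̄ = [-647890/52087, 813639/52087] = K·y
y = (KᵀK)⁻¹·Kᵀ·(x' − x̄) = [35, -53]
z = y + H·x̄ = [35, -53] + [-33, 51] = [2, -2]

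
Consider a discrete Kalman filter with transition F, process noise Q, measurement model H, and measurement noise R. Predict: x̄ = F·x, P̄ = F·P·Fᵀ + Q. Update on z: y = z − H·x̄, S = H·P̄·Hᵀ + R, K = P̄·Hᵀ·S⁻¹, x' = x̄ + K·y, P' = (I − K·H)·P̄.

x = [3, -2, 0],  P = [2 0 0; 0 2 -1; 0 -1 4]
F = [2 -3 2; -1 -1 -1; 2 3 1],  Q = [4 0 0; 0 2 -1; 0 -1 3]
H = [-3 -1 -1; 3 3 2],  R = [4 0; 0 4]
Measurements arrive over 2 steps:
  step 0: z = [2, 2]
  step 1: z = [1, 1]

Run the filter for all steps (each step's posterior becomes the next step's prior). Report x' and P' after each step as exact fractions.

step 0: x' = [-1599/1628, 173/148, 403/814], P' = [13877/8140 1113/740 -20201/4070; 1113/740 4767/740 -4309/370; -20201/4070 -4309/370 51893/2035]
step 1: x' = [-128821343/260926131, -85995664/260926131, 119824446/86975377], P' = [291428153/260926131 -73490081/260926131 -119109770/86975377; -73490081/260926131 514030325/260926131 -179065954/86975377; -119109770/86975377 -179065954/86975377 468388548/86975377]

step 0: x̄ = F·x = [12, -1, 0]
step 0: P̄ = F·P·Fᵀ + Q = [58 -7 -5; -7 8 -11; -5 -11 27]
step 0: y = z − H·x̄ = [37, -31]
step 0: S = H·P̄·Hᵀ + R = [467 -416; -416 388]
step 0: K = P̄·Hᵀ·S⁻¹ = [-842/2035 -611/8140; 32/185 101/740; 527/2035 1193/4070]
step 0: x' = x̄ + K·y = [-1599/1628, 173/148, 403/814]
step 0: P' = (I − K·H)·P̄ = [13877/8140 1113/740 -20201/4070; 1113/740 4767/740 -4309/370; -20201/4070 -4309/370 51893/2035]
step 1: x̄ = F·x = [-7295/1628, -15/22, 3317/1628]
step 1: P̄ = F·P·Fᵀ + Q = [2057733/8140 -2791/110 -528087/8140; -2791/110 299/55 519/110; -528087/8140 519/110 175953/8140]
step 1: y = z − H·x̄ = [-9025/814, 20209/1628]
step 1: S = H·P̄·Hᵀ + R = [3610362/2035 -5982549/4070; -5982549/4070 10060453/8140]
step 1: K = P̄·Hᵀ·S⁻¹ = [-110866267/260926131 -5070367/86975377; 60909445/260926131 20602084/86975377; 17001679/86975377 10562481/86975377]
step 1: x' = x̄ + K·y = [-128821343/260926131, -85995664/260926131, 119824446/86975377]
step 1: P' = (I − K·H)·P̄ = [291428153/260926131 -73490081/260926131 -119109770/86975377; -73490081/260926131 514030325/260926131 -179065954/86975377; -119109770/86975377 -179065954/86975377 468388548/86975377]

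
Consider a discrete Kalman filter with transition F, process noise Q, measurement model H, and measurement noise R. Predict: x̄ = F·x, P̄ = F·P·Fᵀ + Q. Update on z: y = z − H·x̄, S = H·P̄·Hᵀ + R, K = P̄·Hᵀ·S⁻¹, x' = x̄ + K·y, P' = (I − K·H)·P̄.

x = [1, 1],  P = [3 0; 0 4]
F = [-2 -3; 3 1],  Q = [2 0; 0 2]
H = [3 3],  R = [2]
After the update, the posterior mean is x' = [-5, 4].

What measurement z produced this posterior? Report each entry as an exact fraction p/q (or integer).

z = [-3]

x̄ = F·x = [-5, 4]
P̄ = F·P·Fᵀ + Q = [50 -30; -30 33]
S = H·P̄·Hᵀ + R = [209]
K = P̄·Hᵀ·S⁻¹ = [60/209; 9/209]
x' − x̄ = [0, 0] = K·y
y = (KᵀK)⁻¹·Kᵀ·(x' − x̄) = [0]
z = y + H·x̄ = [0] + [-3] = [-3]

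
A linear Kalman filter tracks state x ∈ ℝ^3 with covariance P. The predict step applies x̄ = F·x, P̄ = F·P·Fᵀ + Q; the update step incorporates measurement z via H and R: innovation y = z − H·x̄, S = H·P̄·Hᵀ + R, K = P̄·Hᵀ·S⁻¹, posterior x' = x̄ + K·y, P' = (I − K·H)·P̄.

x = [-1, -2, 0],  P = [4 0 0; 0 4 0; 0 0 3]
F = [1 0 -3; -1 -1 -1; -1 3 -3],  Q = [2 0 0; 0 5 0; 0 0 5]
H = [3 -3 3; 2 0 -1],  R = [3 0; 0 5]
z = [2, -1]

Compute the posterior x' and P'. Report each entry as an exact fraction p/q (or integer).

x' = [33481/54330, 18206/9055, 55406/27165]
P' = [123569/54330 45169/9055 76534/27165; 45169/9055 132019/9055 86643/9055; 76534/27165 86643/9055 188998/27165]

x̄ = F·x = [-1, 3, -5]
P̄ = F·P·Fᵀ + Q = [33 5 23; 5 16 1; 23 1 72]
y = z − H·x̄ = [29, -4]
S = H·P̄·Hᵀ + R = [1398 24; 24 117]
K = P̄·Hᵀ·S⁻¹ = [5623/54330 9407/27165; -207/9055 739/9055; 5603/27165 -7186/27165]
x' = x̄ + K·y = [33481/54330, 18206/9055, 55406/27165]
P' = (I − K·H)·P̄ = [123569/54330 45169/9055 76534/27165; 45169/9055 132019/9055 86643/9055; 76534/27165 86643/9055 188998/27165]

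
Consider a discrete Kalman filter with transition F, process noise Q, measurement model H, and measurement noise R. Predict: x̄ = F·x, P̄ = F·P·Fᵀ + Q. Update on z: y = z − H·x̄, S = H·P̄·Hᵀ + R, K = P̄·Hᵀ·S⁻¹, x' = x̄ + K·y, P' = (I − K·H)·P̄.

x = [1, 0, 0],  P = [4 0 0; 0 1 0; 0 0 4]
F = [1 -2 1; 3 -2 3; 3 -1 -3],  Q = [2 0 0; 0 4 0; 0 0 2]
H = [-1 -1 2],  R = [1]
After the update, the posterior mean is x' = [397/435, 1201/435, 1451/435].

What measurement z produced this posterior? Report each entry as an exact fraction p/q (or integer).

x̄ = F·x = [1, 3, 3]
P̄ = F·P·Fᵀ + Q = [14 28 2; 28 80 2; 2 2 75]
S = H·P̄·Hᵀ + R = [435]
K = P̄·Hᵀ·S⁻¹ = [-38/435; -104/435; 146/435]
x' − x̄ = [-38/435, -104/435, 146/435] = K·y
y = (KᵀK)⁻¹·Kᵀ·(x' − x̄) = [1]
z = y + H·x̄ = [1] + [2] = [3]

z = [3]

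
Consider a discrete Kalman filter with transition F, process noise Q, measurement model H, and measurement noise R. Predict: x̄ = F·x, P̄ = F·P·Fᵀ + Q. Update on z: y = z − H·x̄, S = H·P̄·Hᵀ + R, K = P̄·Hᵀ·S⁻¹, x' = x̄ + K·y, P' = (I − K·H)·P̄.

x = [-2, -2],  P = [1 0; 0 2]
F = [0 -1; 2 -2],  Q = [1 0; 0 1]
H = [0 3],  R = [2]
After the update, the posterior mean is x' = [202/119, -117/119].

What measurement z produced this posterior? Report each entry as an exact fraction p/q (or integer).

z = [-3]

x̄ = F·x = [2, 0]
P̄ = F·P·Fᵀ + Q = [3 4; 4 13]
S = H·P̄·Hᵀ + R = [119]
K = P̄·Hᵀ·S⁻¹ = [12/119; 39/119]
x' − x̄ = [-36/119, -117/119] = K·y
y = (KᵀK)⁻¹·Kᵀ·(x' − x̄) = [-3]
z = y + H·x̄ = [-3] + [0] = [-3]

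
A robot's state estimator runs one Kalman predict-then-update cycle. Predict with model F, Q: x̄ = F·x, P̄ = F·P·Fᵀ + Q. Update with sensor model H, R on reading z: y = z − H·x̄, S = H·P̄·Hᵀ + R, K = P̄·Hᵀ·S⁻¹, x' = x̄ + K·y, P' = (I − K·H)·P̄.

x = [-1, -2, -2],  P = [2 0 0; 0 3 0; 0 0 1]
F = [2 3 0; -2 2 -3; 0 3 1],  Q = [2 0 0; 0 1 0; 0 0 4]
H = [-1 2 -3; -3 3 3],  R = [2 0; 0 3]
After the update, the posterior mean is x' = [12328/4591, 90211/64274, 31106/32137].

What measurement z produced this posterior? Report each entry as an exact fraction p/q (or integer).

x̄ = F·x = [-8, 4, -8]
P̄ = F·P·Fᵀ + Q = [37 10 27; 10 30 15; 27 15 32]
S = H·P̄·Hᵀ + R = [389 30; 30 498]
K = P̄·Hᵀ·S⁻¹ = [-1162/4591 70/4591; -110/32137 13565/64274; -8019/32137 4355/32137]
x' − x̄ = [49056/4591, -166885/64274, 288202/32137] = K·y
y = (KᵀK)⁻¹·Kᵀ·(x' − x̄) = [-43, -13]
z = y + H·x̄ = [-43, -13] + [40, 12] = [-3, -1]

z = [-3, -1]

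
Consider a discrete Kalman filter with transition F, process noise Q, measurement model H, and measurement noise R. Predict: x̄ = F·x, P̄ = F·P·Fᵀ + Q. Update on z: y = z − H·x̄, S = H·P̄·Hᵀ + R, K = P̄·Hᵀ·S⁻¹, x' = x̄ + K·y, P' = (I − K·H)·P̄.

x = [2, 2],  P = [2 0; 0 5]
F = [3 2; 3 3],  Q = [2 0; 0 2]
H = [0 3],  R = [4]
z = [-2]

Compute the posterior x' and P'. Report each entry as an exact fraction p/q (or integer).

x' = [22/31, -18/31]
P' = [2824/589 192/589; 192/589 260/589]

x̄ = F·x = [10, 12]
P̄ = F·P·Fᵀ + Q = [40 48; 48 65]
y = z − H·x̄ = [-38]
S = H·P̄·Hᵀ + R = [589]
K = P̄·Hᵀ·S⁻¹ = [144/589; 195/589]
x' = x̄ + K·y = [22/31, -18/31]
P' = (I − K·H)·P̄ = [2824/589 192/589; 192/589 260/589]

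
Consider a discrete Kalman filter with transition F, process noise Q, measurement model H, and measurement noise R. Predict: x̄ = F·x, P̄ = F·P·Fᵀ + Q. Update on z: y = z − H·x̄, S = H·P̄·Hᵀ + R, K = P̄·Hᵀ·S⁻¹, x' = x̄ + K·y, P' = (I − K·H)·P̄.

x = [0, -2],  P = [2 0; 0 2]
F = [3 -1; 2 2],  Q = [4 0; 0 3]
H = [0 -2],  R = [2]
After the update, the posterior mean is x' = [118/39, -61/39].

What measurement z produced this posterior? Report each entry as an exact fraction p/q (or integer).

z = [3]

x̄ = F·x = [2, -4]
P̄ = F·P·Fᵀ + Q = [24 8; 8 19]
S = H·P̄·Hᵀ + R = [78]
K = P̄·Hᵀ·S⁻¹ = [-8/39; -19/39]
x' − x̄ = [40/39, 95/39] = K·y
y = (KᵀK)⁻¹·Kᵀ·(x' − x̄) = [-5]
z = y + H·x̄ = [-5] + [8] = [3]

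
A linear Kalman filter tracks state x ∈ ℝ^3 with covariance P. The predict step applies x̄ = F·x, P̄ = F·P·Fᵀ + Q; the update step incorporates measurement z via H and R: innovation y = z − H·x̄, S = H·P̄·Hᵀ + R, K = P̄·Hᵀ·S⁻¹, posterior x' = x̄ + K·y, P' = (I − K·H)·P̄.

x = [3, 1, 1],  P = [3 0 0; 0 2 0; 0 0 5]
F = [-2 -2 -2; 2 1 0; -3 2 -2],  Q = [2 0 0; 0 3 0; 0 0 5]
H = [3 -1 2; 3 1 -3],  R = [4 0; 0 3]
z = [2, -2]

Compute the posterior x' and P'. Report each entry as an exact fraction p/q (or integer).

x̄ = F·x = [-10, 7, -9]
P̄ = F·P·Fᵀ + Q = [42 -16 30; -16 17 -14; 30 -14 60]
y = z − H·x̄ = [57, -6]
S = H·P̄·Hᵀ + R = [1151 -159; -159 386]
K = P̄·Hᵀ·S⁻¹ = [81152/419005 55138/419005; -34149/419005 -2126/419005; 69928/419005 -84088/419005]
x' = x̄ + K·y = [104786/419005, 999298/419005, 719379/419005]
P' = (I − K·H)·P̄ = [102746/419005 236538/419005 126454/419005; 236538/419005 3970614/419005 1562202/419005; 126454/419005 1562202/419005 731276/419005]

x' = [104786/419005, 999298/419005, 719379/419005]
P' = [102746/419005 236538/419005 126454/419005; 236538/419005 3970614/419005 1562202/419005; 126454/419005 1562202/419005 731276/419005]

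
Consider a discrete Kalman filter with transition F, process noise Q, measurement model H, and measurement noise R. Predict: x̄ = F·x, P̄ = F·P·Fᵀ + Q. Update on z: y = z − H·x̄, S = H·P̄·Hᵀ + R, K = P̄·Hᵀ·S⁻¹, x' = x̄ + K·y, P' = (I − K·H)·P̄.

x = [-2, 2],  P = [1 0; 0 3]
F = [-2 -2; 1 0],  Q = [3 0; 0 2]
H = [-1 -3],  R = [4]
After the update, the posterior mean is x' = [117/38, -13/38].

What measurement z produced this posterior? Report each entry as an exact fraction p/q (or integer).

x̄ = F·x = [0, -2]
P̄ = F·P·Fᵀ + Q = [19 -2; -2 3]
S = H·P̄·Hᵀ + R = [38]
K = P̄·Hᵀ·S⁻¹ = [-13/38; -7/38]
x' − x̄ = [117/38, 63/38] = K·y
y = (KᵀK)⁻¹·Kᵀ·(x' − x̄) = [-9]
z = y + H·x̄ = [-9] + [6] = [-3]

z = [-3]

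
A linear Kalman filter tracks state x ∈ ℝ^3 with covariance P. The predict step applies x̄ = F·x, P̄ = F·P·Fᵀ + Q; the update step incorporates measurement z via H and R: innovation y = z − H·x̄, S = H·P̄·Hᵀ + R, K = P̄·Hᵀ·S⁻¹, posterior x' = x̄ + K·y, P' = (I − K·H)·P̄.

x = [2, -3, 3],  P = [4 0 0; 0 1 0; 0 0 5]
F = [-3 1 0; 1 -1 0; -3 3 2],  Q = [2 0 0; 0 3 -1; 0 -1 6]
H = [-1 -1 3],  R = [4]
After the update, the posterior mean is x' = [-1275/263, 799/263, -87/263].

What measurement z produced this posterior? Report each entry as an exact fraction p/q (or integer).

z = [1]

x̄ = F·x = [-9, 5, -9]
P̄ = F·P·Fᵀ + Q = [39 -13 39; -13 8 -16; 39 -16 71]
S = H·P̄·Hᵀ + R = [526]
K = P̄·Hᵀ·S⁻¹ = [91/526; -43/526; 95/263]
x' − x̄ = [1092/263, -516/263, 2280/263] = K·y
y = (KᵀK)⁻¹·Kᵀ·(x' − x̄) = [24]
z = y + H·x̄ = [24] + [-23] = [1]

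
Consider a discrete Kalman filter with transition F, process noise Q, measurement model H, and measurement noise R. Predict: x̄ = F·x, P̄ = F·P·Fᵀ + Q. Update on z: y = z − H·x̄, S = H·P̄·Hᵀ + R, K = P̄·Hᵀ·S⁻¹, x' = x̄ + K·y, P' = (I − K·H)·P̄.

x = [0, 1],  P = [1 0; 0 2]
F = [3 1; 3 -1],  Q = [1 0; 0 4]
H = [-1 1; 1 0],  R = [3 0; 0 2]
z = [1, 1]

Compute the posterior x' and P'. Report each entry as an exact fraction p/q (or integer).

x̄ = F·x = [1, -1]
P̄ = F·P·Fᵀ + Q = [12 7; 7 15]
y = z − H·x̄ = [3, 0]
S = H·P̄·Hᵀ + R = [16 -5; -5 14]
K = P̄·Hᵀ·S⁻¹ = [-10/199 167/199; 147/199 152/199]
x' = x̄ + K·y = [169/199, 242/199]
P' = (I − K·H)·P̄ = [334/199 304/199; 304/199 745/199]

x' = [169/199, 242/199]
P' = [334/199 304/199; 304/199 745/199]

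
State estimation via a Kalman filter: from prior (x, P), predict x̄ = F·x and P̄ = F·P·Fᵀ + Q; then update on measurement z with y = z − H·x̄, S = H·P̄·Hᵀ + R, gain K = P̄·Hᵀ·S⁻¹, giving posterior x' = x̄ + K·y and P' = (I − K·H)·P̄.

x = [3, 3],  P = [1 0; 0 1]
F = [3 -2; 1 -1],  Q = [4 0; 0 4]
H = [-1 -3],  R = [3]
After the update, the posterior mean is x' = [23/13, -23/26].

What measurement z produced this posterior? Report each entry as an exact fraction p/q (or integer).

z = [1]

x̄ = F·x = [3, 0]
P̄ = F·P·Fᵀ + Q = [17 5; 5 6]
S = H·P̄·Hᵀ + R = [104]
K = P̄·Hᵀ·S⁻¹ = [-4/13; -23/104]
x' − x̄ = [-16/13, -23/26] = K·y
y = (KᵀK)⁻¹·Kᵀ·(x' − x̄) = [4]
z = y + H·x̄ = [4] + [-3] = [1]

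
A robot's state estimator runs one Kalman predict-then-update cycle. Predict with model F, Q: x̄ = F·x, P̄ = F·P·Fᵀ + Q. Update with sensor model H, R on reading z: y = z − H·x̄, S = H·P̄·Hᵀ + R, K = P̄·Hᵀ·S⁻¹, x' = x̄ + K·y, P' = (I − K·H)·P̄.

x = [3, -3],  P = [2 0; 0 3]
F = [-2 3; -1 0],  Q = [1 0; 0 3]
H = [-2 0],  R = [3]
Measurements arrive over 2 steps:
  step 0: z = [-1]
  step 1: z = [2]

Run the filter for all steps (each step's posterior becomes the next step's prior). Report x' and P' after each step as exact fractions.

step 0: x' = [9/49, -193/147], P' = [36/49 4/49; 4/49 671/147]
step 1: x' = [-9265/8779, -819/8779], P' = [6474/8779 180/8779; 180/8779 32493/8779]

step 0: x̄ = F·x = [-15, -3]
step 0: P̄ = F·P·Fᵀ + Q = [36 4; 4 5]
step 0: y = z − H·x̄ = [-31]
step 0: S = H·P̄·Hᵀ + R = [147]
step 0: K = P̄·Hᵀ·S⁻¹ = [-24/49; -8/147]
step 0: x' = x̄ + K·y = [9/49, -193/147]
step 0: P' = (I − K·H)·P̄ = [36/49 4/49; 4/49 671/147]
step 1: x̄ = F·x = [-211/49, -9/49]
step 1: P̄ = F·P·Fᵀ + Q = [2158/49 60/49; 60/49 183/49]
step 1: y = z − H·x̄ = [-324/49]
step 1: S = H·P̄·Hᵀ + R = [8779/49]
step 1: K = P̄·Hᵀ·S⁻¹ = [-4316/8779; -120/8779]
step 1: x' = x̄ + K·y = [-9265/8779, -819/8779]
step 1: P' = (I − K·H)·P̄ = [6474/8779 180/8779; 180/8779 32493/8779]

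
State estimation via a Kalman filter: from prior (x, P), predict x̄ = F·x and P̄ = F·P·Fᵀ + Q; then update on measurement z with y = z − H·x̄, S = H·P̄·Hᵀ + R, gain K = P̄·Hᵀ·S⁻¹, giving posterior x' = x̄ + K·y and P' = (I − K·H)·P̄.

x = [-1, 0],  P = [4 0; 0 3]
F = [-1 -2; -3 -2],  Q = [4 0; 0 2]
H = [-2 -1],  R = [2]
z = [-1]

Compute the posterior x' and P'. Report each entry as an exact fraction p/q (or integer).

x̄ = F·x = [1, 3]
P̄ = F·P·Fᵀ + Q = [20 24; 24 50]
y = z − H·x̄ = [4]
S = H·P̄·Hᵀ + R = [228]
K = P̄·Hᵀ·S⁻¹ = [-16/57; -49/114]
x' = x̄ + K·y = [-7/57, 73/57]
P' = (I − K·H)·P̄ = [116/57 -200/57; -200/57 449/57]

x' = [-7/57, 73/57]
P' = [116/57 -200/57; -200/57 449/57]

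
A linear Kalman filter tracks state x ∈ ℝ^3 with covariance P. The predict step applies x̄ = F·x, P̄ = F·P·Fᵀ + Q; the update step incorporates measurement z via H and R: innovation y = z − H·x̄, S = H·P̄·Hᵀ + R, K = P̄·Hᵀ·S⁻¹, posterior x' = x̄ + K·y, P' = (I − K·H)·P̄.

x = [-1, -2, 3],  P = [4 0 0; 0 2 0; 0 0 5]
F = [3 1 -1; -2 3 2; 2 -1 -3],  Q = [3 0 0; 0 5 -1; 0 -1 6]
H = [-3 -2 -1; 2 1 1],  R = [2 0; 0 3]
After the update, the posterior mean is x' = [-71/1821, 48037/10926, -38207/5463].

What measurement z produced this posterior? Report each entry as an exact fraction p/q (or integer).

x̄ = F·x = [-8, 2, -9]
P̄ = F·P·Fᵀ + Q = [46 -28 37; -28 59 -53; 37 -53 69]
S = H·P̄·Hᵀ + R = [395 -293; -293 245]
K = P̄·Hᵀ·S⁻¹ = [73/1821 838/1821; -9995/10926 -14183/10926; 4120/5463 6934/5463]
x' − x̄ = [14497/1821, 26185/10926, 10960/5463] = K·y
y = (KᵀK)⁻¹·Kᵀ·(x' − x̄) = [-31, 20]
z = y + H·x̄ = [-31, 20] + [29, -23] = [-2, -3]

z = [-2, -3]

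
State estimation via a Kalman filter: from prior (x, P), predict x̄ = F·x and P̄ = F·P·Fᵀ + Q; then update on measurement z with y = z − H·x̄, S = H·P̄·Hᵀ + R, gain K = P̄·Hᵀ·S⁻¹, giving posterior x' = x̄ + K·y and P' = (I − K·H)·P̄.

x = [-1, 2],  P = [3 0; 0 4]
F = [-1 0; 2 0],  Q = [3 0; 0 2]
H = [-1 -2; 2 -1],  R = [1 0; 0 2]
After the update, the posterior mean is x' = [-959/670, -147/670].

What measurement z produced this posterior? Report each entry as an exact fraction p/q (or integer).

x̄ = F·x = [1, -2]
P̄ = F·P·Fᵀ + Q = [6 -6; -6 14]
S = H·P̄·Hᵀ + R = [39 34; 34 64]
K = P̄·Hᵀ·S⁻¹ = [-57/335 249/670; -131/335 -133/670]
x' − x̄ = [-1629/670, 1193/670] = K·y
y = (KᵀK)⁻¹·Kᵀ·(x' − x̄) = [-1, -7]
z = y + H·x̄ = [-1, -7] + [3, 4] = [2, -3]

z = [2, -3]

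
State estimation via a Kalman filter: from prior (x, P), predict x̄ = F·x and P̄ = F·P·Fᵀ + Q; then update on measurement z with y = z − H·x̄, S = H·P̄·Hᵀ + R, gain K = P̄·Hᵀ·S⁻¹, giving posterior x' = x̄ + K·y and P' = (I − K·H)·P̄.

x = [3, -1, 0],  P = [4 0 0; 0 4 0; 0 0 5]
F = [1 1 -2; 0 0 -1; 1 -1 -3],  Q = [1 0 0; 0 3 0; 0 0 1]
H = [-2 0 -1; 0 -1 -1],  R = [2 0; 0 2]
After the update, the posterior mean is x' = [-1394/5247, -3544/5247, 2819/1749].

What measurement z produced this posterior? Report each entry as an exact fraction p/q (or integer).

x̄ = F·x = [2, 0, 4]
P̄ = F·P·Fᵀ + Q = [29 10 30; 10 8 15; 30 15 54]
S = H·P̄·Hᵀ + R = [292 149; 149 94]
K = P̄·Hᵀ·S⁻¹ = [-2312/5247 1432/5247; 137/5247 -1501/5247; -145/1749 -1054/1749]
x' − x̄ = [-11888/5247, -3544/5247, -4177/1749] = K·y
y = (KᵀK)⁻¹·Kᵀ·(x' − x̄) = [7, 3]
z = y + H·x̄ = [7, 3] + [-8, -4] = [-1, -1]

z = [-1, -1]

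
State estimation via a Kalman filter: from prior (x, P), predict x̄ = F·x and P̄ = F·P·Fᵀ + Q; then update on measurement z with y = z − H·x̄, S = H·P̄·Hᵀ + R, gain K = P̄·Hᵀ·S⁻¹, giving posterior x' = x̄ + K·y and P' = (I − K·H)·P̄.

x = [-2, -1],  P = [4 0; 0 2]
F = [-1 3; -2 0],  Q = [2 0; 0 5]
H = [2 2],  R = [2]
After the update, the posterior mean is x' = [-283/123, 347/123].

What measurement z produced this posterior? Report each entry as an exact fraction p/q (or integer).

z = [1]

x̄ = F·x = [-1, 4]
P̄ = F·P·Fᵀ + Q = [24 8; 8 21]
S = H·P̄·Hᵀ + R = [246]
K = P̄·Hᵀ·S⁻¹ = [32/123; 29/123]
x' − x̄ = [-160/123, -145/123] = K·y
y = (KᵀK)⁻¹·Kᵀ·(x' − x̄) = [-5]
z = y + H·x̄ = [-5] + [6] = [1]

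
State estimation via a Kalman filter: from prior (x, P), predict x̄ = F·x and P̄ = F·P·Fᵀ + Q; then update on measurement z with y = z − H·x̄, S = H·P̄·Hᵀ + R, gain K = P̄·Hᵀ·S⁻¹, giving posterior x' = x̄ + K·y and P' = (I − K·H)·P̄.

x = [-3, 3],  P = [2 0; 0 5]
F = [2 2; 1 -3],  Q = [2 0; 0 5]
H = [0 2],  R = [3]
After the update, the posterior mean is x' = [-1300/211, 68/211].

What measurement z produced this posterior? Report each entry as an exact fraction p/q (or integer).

x̄ = F·x = [0, -12]
P̄ = F·P·Fᵀ + Q = [30 -26; -26 52]
S = H·P̄·Hᵀ + R = [211]
K = P̄·Hᵀ·S⁻¹ = [-52/211; 104/211]
x' − x̄ = [-1300/211, 2600/211] = K·y
y = (KᵀK)⁻¹·Kᵀ·(x' − x̄) = [25]
z = y + H·x̄ = [25] + [-24] = [1]

z = [1]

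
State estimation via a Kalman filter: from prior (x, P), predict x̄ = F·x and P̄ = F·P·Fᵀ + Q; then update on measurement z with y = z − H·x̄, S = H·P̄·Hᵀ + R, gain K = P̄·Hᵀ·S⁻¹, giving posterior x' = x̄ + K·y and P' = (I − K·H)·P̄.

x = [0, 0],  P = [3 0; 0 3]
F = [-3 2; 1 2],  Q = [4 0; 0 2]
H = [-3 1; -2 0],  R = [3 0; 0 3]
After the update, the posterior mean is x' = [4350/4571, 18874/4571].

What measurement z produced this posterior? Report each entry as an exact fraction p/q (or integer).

x̄ = F·x = [0, 0]
P̄ = F·P·Fᵀ + Q = [43 3; 3 17]
S = H·P̄·Hᵀ + R = [389 252; 252 175]
K = P̄·Hᵀ·S⁻¹ = [-54/653 -1702/4571; 416/653 -4350/4571]
x' − x̄ = [4350/4571, 18874/4571] = K·y
y = (KᵀK)⁻¹·Kᵀ·(x' − x̄) = [2, -3]
z = y + H·x̄ = [2, -3] + [0, 0] = [2, -3]

z = [2, -3]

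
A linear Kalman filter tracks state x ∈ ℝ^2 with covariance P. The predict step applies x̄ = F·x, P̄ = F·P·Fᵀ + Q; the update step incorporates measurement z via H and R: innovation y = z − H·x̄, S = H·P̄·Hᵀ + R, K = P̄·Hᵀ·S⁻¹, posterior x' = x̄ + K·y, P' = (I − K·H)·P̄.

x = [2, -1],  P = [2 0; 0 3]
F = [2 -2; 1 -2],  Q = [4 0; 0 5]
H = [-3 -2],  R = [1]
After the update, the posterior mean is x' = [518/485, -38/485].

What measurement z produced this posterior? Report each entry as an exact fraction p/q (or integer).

x̄ = F·x = [6, 4]
P̄ = F·P·Fᵀ + Q = [24 16; 16 19]
S = H·P̄·Hᵀ + R = [485]
K = P̄·Hᵀ·S⁻¹ = [-104/485; -86/485]
x' − x̄ = [-2392/485, -1978/485] = K·y
y = (KᵀK)⁻¹·Kᵀ·(x' − x̄) = [23]
z = y + H·x̄ = [23] + [-26] = [-3]

z = [-3]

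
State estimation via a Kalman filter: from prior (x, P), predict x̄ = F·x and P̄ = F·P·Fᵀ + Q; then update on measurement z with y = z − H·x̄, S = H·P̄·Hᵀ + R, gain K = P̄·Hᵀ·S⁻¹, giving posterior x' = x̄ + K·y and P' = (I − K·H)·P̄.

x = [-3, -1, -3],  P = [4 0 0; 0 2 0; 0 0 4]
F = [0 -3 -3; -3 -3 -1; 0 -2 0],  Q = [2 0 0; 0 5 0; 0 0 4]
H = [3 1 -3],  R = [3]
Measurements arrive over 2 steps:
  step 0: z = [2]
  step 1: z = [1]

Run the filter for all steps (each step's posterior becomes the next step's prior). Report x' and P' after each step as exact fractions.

step 0: x̄ = F·x = [12, 15, 2]
step 0: P̄ = F·P·Fᵀ + Q = [56 30 12; 30 63 12; 12 12 12]
step 0: y = z − H·x̄ = [-43]
step 0: S = H·P̄·Hᵀ + R = [570]
step 0: K = P̄·Hᵀ·S⁻¹ = [27/95; 39/190; 2/95]
step 0: x' = x̄ + K·y = [-21/95, 1173/190, 104/95]
step 0: P' = (I − K·H)·P̄ = [946/95 -309/95 816/95; -309/95 7407/190 906/95; 816/95 906/95 1116/95]
step 1: x̄ = F·x = [-4143/190, -3601/190, -1173/95]
step 1: P̄ = F·P·Fᵀ + Q = [119747/190 104229/190 27657/95; 104229/190 96413/190 22179/95; 27657/95 22179/95 15194/95]
step 1: y = z − H·x̄ = [4591/95]
step 1: S = H·P̄·Hᵀ + R = [405886/95]
step 1: K = P̄·Hᵀ·S⁻¹ = [74382/202943; 138013/405886; 29784/202943]
step 1: x' = x̄ + K·y = [-1661235/405886, -511474/202943, -1066461/202943]
step 1: P' = (I − K·H)·P̄ = [22853555/405886 6538737/405886 12442185/202943; 6538737/405886 2730291/202943 4110459/202943; 12442185/202943 4110459/202943 13782554/202943]

step 0: x' = [-21/95, 1173/190, 104/95], P' = [946/95 -309/95 816/95; -309/95 7407/190 906/95; 816/95 906/95 1116/95]
step 1: x' = [-1661235/405886, -511474/202943, -1066461/202943], P' = [22853555/405886 6538737/405886 12442185/202943; 6538737/405886 2730291/202943 4110459/202943; 12442185/202943 4110459/202943 13782554/202943]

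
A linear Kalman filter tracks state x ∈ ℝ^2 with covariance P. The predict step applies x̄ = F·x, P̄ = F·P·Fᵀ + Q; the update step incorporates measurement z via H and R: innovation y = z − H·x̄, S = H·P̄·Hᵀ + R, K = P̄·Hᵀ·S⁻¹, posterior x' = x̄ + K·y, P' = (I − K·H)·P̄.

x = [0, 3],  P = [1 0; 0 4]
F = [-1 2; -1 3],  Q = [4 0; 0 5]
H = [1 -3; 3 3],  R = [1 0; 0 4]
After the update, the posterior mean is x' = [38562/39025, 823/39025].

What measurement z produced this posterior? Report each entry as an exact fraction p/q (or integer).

z = [1, 3]

x̄ = F·x = [6, 9]
P̄ = F·P·Fᵀ + Q = [21 25; 25 42]
S = H·P̄·Hᵀ + R = [250 -465; -465 1021]
K = P̄·Hᵀ·S⁻¹ = [9036/39025 1878/7805; -9656/39025 657/7805]
x' − x̄ = [-195588/39025, -350402/39025] = K·y
y = (KᵀK)⁻¹·Kᵀ·(x' − x̄) = [22, -42]
z = y + H·x̄ = [22, -42] + [-21, 45] = [1, 3]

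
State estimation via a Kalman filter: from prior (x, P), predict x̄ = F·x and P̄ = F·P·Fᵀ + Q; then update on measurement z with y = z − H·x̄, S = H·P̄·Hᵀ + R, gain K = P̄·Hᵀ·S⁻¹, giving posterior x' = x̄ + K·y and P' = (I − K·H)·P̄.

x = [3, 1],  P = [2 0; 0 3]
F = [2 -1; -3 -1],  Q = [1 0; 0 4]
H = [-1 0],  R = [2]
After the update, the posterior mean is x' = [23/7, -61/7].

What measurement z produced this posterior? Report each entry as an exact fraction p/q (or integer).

z = [-3]

x̄ = F·x = [5, -10]
P̄ = F·P·Fᵀ + Q = [12 -9; -9 25]
S = H·P̄·Hᵀ + R = [14]
K = P̄·Hᵀ·S⁻¹ = [-6/7; 9/14]
x' − x̄ = [-12/7, 9/7] = K·y
y = (KᵀK)⁻¹·Kᵀ·(x' − x̄) = [2]
z = y + H·x̄ = [2] + [-5] = [-3]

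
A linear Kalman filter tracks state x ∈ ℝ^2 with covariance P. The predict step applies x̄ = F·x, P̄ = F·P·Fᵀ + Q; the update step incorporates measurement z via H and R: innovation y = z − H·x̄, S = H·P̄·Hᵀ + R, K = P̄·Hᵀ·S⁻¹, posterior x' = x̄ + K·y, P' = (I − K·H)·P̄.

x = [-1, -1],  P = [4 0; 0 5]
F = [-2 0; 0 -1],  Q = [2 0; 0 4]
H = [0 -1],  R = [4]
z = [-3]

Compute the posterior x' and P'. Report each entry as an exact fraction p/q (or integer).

x' = [2, 31/13]
P' = [18 0; 0 36/13]

x̄ = F·x = [2, 1]
P̄ = F·P·Fᵀ + Q = [18 0; 0 9]
y = z − H·x̄ = [-2]
S = H·P̄·Hᵀ + R = [13]
K = P̄·Hᵀ·S⁻¹ = [0; -9/13]
x' = x̄ + K·y = [2, 31/13]
P' = (I − K·H)·P̄ = [18 0; 0 36/13]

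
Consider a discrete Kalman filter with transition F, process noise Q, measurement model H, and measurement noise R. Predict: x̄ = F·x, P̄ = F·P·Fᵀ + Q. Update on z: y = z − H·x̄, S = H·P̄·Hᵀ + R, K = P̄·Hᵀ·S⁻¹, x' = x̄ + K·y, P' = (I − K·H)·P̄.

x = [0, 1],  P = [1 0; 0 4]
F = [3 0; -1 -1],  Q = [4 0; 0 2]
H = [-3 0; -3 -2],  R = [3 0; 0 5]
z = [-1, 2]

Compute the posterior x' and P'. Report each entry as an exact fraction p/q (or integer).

x̄ = F·x = [0, -1]
P̄ = F·P·Fᵀ + Q = [13 -3; -3 7]
y = z − H·x̄ = [-1, 0]
S = H·P̄·Hᵀ + R = [120 99; 99 114]
K = P̄·Hᵀ·S⁻¹ = [-131/431 -11/431; 169/431 -497/1293]
x' = x̄ + K·y = [131/431, -600/431]
P' = (I − K·H)·P̄ = [131/431 -169/431; -169/431 2003/1293]

x' = [131/431, -600/431]
P' = [131/431 -169/431; -169/431 2003/1293]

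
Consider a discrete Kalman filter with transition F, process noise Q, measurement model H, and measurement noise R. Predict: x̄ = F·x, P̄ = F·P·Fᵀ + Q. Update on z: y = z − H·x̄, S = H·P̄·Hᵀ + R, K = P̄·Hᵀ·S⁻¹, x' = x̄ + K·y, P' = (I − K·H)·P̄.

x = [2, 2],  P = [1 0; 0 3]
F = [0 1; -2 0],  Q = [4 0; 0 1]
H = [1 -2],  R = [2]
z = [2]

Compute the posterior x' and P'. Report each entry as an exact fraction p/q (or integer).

x' = [2/29, -36/29]
P' = [154/29 70/29; 70/29 45/29]

x̄ = F·x = [2, -4]
P̄ = F·P·Fᵀ + Q = [7 0; 0 5]
y = z − H·x̄ = [-8]
S = H·P̄·Hᵀ + R = [29]
K = P̄·Hᵀ·S⁻¹ = [7/29; -10/29]
x' = x̄ + K·y = [2/29, -36/29]
P' = (I − K·H)·P̄ = [154/29 70/29; 70/29 45/29]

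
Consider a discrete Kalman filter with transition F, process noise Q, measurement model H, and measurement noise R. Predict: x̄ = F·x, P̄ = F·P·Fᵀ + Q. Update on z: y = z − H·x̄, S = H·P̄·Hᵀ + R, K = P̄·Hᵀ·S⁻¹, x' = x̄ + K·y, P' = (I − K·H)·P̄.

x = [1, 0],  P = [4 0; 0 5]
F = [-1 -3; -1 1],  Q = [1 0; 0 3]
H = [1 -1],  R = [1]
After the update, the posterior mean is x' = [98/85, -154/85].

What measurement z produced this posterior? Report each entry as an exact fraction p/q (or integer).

z = [3]

x̄ = F·x = [-1, -1]
P̄ = F·P·Fᵀ + Q = [50 -11; -11 12]
S = H·P̄·Hᵀ + R = [85]
K = P̄·Hᵀ·S⁻¹ = [61/85; -23/85]
x' − x̄ = [183/85, -69/85] = K·y
y = (KᵀK)⁻¹·Kᵀ·(x' − x̄) = [3]
z = y + H·x̄ = [3] + [0] = [3]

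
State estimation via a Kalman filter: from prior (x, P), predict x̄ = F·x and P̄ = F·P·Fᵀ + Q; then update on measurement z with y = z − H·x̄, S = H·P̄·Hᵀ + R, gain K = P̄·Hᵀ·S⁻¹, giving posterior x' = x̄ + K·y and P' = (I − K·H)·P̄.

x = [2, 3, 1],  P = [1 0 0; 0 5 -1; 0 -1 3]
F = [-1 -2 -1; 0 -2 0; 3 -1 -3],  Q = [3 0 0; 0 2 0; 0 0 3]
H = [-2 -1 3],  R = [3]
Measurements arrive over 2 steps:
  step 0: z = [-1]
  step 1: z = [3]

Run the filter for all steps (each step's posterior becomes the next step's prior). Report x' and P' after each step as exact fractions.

step 0: x' = [-2666/399, -1244/399, -2300/399], P' = [7808/399 5480/399 6995/399; 5480/399 6662/399 5828/399; 6995/399 5828/399 6698/399]
step 1: x' = [-501666/195079, -597657/195079, -695323/390158], P' = [8042733/195079 5876304/195079 7229470/195079; 5876304/195079 5451288/195079 5694763/195079; 7229470/195079 5694763/195079 13417383/390158]

step 0: x̄ = F·x = [-9, -6, 0]
step 0: P̄ = F·P·Fᵀ + Q = [23 18 9; 18 22 4; 9 4 38]
step 0: y = z − H·x̄ = [-25]
step 0: S = H·P̄·Hᵀ + R = [399]
step 0: K = P̄·Hᵀ·S⁻¹ = [-37/399; -46/399; 92/399]
step 0: x' = x̄ + K·y = [-2666/399, -1244/399, -2300/399]
step 0: P' = (I − K·H)·P̄ = [7808/399 5480/399 6995/399; 5480/399 6662/399 5828/399; 6995/399 5828/399 6698/399]
step 1: x̄ = F·x = [7454/399, 2488/399, 146/399]
step 1: P̄ = F·P·Fᵀ + Q = [101573/399 49264/399 23390/399; 49264/399 27446/399 15412/399; 23390/399 15412/399 14591/399]
step 1: y = z − H·x̄ = [18155/399]
step 1: S = H·P̄·Hᵀ + R = [390158/399]
step 1: K = P̄·Hᵀ·S⁻¹ = [-91120/195079; -39869/195079; -18419/390158]
step 1: x' = x̄ + K·y = [-501666/195079, -597657/195079, -695323/390158]
step 1: P' = (I − K·H)·P̄ = [8042733/195079 5876304/195079 7229470/195079; 5876304/195079 5451288/195079 5694763/195079; 7229470/195079 5694763/195079 13417383/390158]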